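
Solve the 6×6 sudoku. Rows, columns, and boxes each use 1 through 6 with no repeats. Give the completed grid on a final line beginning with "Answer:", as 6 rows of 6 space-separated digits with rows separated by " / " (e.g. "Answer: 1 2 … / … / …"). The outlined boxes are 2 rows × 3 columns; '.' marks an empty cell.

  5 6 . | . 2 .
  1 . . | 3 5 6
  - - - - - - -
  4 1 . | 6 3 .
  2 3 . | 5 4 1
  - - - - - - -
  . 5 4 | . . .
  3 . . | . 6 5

Step 1. [r1c4∈{1,4}] in row 1, 1 fits only at r1c4, so r1c4=1.
Step 2. [r6c2∈{2}] only 2 remains possible at r6c2. So r6c2=2.
Step 3. [r3c6∈{2}] nothing but 2 survives at r3c6, so r3c6=2.
Step 4. [r5c1∈{6}] r5c1 has the single candidate 6. So r5c1=6.
Step 5. [r3c3∈{5}] only 5 remains possible at r3c3. So r3c3=5.
Step 6. [r6c4∈{4}] r6c4 is down to just 4, so r6c4=4.
Step 7. [r5c4∈{2}] only 2 remains possible at r5c4 ⇒ r5c4=2.
Step 8. [r2c3∈{2}] only 2 remains possible at r2c3, so r2c3=2.
Step 9. [r5c6∈{3}] r5c6 has the single candidate 3 ⇒ r5c6=3.
Step 10. [r1c3∈{3}] r1c3 is down to just 3. So r1c3=3.
Step 11. [r1c6∈{4}] r1c6 has the single candidate 4, so r1c6=4.
Step 12. [r4c3∈{6}] nothing but 6 survives at r4c3. So r4c3=6.
Step 13. [r5c5∈{1}] r5c5's peers cover all but 1, so r5c5=1.
Step 14. [r2c2∈{4}] r2c2 has the single candidate 4, so r2c2=4.
Step 15. [r6c3∈{1}] r6c3's peers cover all but 1. So r6c3=1.

Answer: 5 6 3 1 2 4 / 1 4 2 3 5 6 / 4 1 5 6 3 2 / 2 3 6 5 4 1 / 6 5 4 2 1 3 / 3 2 1 4 6 5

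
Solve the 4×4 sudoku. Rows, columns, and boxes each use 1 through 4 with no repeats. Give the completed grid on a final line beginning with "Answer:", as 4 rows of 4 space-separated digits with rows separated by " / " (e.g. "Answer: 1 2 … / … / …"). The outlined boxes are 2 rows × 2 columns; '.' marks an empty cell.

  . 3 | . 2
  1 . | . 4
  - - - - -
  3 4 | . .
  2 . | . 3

Step 1. [r3c4∈{1}] r3c4 has the single candidate 1. So r3c4=1.
Step 2. [r1c1∈{4}] only 4 remains possible at r1c1, so r1c1=4.
Step 3. [r1c3∈{1}] r1c3 has the single candidate 1 ⇒ r1c3=1.
Step 4. [r2c2∈{2}] r2c2's peers cover all but 2, so r2c2=2.
Step 5. [r3c3∈{2}] only 2 remains possible at r3c3. So r3c3=2.
Step 6. [r4c2∈{1}] r4c2 is down to just 1, so r4c2=1.
Step 7. [r2c3∈{3}] r2c3 has the single candidate 3 ⇒ r2c3=3.
Step 8. [r4c3∈{4}] nothing but 4 survives at r4c3 ⇒ r4c3=4.

Answer: 4 3 1 2 / 1 2 3 4 / 3 4 2 1 / 2 1 4 3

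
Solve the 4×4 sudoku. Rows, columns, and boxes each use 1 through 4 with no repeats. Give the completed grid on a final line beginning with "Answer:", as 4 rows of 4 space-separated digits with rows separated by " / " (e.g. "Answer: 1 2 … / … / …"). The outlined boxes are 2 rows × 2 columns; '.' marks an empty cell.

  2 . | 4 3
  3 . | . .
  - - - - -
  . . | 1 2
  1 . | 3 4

Step 1. [r2c2∈{1,4}] row 2 places 4 nowhere but r2c2. So r2c2=4.
Step 2. [r1c2∈{1}] r1c2 has the single candidate 1. So r1c2=1.
Step 3. [r2c3∈{2}] only 2 remains possible at r2c3 ⇒ r2c3=2.
Step 4. [r4c2∈{2}] nothing but 2 survives at r4c2 ⇒ r4c2=2.
Step 5. [r3c1∈{4}] r3c1 has the single candidate 4, so r3c1=4.
Step 6. [r2c4∈{1}] nothing but 1 survives at r2c4. So r2c4=1.
Step 7. [r3c2∈{3}] r3c2 has the single candidate 3, so r3c2=3.

Answer: 2 1 4 3 / 3 4 2 1 / 4 3 1 2 / 1 2 3 4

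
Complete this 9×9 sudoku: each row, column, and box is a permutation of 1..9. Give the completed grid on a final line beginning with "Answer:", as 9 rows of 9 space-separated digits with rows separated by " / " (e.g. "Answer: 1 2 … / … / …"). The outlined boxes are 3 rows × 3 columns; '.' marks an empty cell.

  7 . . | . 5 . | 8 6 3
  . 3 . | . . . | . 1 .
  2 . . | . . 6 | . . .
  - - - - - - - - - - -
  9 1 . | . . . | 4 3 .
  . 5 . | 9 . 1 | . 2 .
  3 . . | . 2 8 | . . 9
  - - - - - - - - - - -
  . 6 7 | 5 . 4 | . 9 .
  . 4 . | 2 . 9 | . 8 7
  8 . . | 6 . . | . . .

Step 1. [r5c5∈{3,4,6,7}] across row 5, 3 lands solely at r5c5 ⇒ r5c5=3.
Step 2. [r8c5∈{1}] r8c5 is down to just 1, so r8c5=1.
Step 3. [r1c2∈{9}] r1c2 is down to just 9 ⇒ r1c2=9.
Step 4. [r4c4∈{7}] r4c4 has the single candidate 7, so r4c4=7.
Step 5. [r6c7∈{1,5,6,7}] row 6 places 1 nowhere but r6c7, so r6c7=1.
Step 6. [r6c3∈{4,6}] across row 6, 6 lands solely at r6c3, so r6c3=6.
Step 7. [r8c1∈{5}] r8c1 has the single candidate 5. So r8c1=5.
Step 8. [r5c7∈{6,7}] r5c7 is the only open cell in row 5 admitting 7 ⇒ r5c7=7.
Step 9. [r3c2∈{8}] r3c2 has the single candidate 8 ⇒ r3c2=8.
Step 10. [r9c5∈{7}] r9c5's peers cover all but 7, so r9c5=7.
Step 11. [r7c7∈{2,3}] across row 7, 3 lands solely at r7c7, so r7c7=3.
Step 12. [r7c9∈{1,2}] in row 7, 2 fits only at r7c9, so r7c9=2.
Step 13. [r9c7∈{5}] r9c7 is down to just 5. So r9c7=5.
Step 14. [r9c3∈{1,2,3,9}] row 9 places 9 nowhere but r9c3 ⇒ r9c3=9.
Step 15. [r6c4∈{4}] r6c4 is down to just 4 ⇒ r6c4=4.
Step 16. [r1c3∈{1,4}] row 1 places 4 nowhere but r1c3. So r1c3=4.
Step 17. [r3c3∈{1,5}] across col 3, 1 lands solely at r3c3 ⇒ r3c3=1.
Step 18. [r6c8∈{5}] r6c8's peers cover all but 5. So r6c8=5.
Step 19. [r2c7∈{2,9}] r2c7 is the only open cell in col 7 admitting 2. So r2c7=2.
Step 20. [r2c5∈{4,8,9}] row 2 places 9 nowhere but r2c5. So r2c5=9.
Step 21. [r2c9∈{4,5}] across row 2, 4 lands solely at r2c9, so r2c9=4.
Step 22. [r5c9∈{6,8}] across row 5, 6 lands solely at r5c9, so r5c9=6.
Step 23. [r5c3∈{8}] r5c3's peers cover all but 8, so r5c3=8.
Step 24. [r2c1∈{6}] only 6 remains possible at r2c1 ⇒ r2c1=6.
Step 25. [r4c9∈{8}] nothing but 8 survives at r4c9, so r4c9=8.
Step 26. [r4c5∈{6}] nothing but 6 survives at r4c5, so r4c5=6.
Step 27. [r9c9∈{1}] r9c9 has the single candidate 1 ⇒ r9c9=1.
Step 28. [r4c6∈{5}] r4c6 is down to just 5 ⇒ r4c6=5.
Step 29. [r9c6∈{3}] r9c6 has the single candidate 3. So r9c6=3.
Step 30. [r2c3∈{5}] r2c3 is down to just 5, so r2c3=5.
Step 31. [r4c3∈{2}] r4c3 is down to just 2. So r4c3=2.
Step 32. [r3c8∈{7}] r3c8 has the single candidate 7, so r3c8=7.
Step 33. [r9c2∈{2}] r9c2 is down to just 2 ⇒ r9c2=2.
Step 34. [r1c4∈{1}] r1c4 is down to just 1, so r1c4=1.
Step 35. [r3c7∈{9}] r3c7 is down to just 9. So r3c7=9.
Step 36. [r1c6∈{2}] r1c6 is down to just 2. So r1c6=2.
Step 37. [r3c9∈{5}] nothing but 5 survives at r3c9 ⇒ r3c9=5.
Step 38. [r7c5∈{8}] nothing but 8 survives at r7c5, so r7c5=8.
Step 39. [r2c6∈{7}] only 7 remains possible at r2c6 ⇒ r2c6=7.
Step 40. [r9c8∈{4}] nothing but 4 survives at r9c8. So r9c8=4.
Step 41. [r3c5∈{4}] r3c5's peers cover all but 4, so r3c5=4.
Step 42. [r8c3∈{3}] r8c3's peers cover all but 3. So r8c3=3.
Step 43. [r2c4∈{8}] r2c4 is down to just 8. So r2c4=8.
Step 44. [r6c2∈{7}] only 7 remains possible at r6c2. So r6c2=7.
Step 45. [r7c1∈{1}] only 1 remains possible at r7c1. So r7c1=1.
Step 46. [r3c4∈{3}] r3c4 is down to just 3. So r3c4=3.
Step 47. [r8c7∈{6}] r8c7 has the single candidate 6. So r8c7=6.
Step 48. [r5c1∈{4}] nothing but 4 survives at r5c1 ⇒ r5c1=4.

Answer: 7 9 4 1 5 2 8 6 3 / 6 3 5 8 9 7 2 1 4 / 2 8 1 3 4 6 9 7 5 / 9 1 2 7 6 5 4 3 8 / 4 5 8 9 3 1 7 2 6 / 3 7 6 4 2 8 1 5 9 / 1 6 7 5 8 4 3 9 2 / 5 4 3 2 1 9 6 8 7 / 8 2 9 6 7 3 5 4 1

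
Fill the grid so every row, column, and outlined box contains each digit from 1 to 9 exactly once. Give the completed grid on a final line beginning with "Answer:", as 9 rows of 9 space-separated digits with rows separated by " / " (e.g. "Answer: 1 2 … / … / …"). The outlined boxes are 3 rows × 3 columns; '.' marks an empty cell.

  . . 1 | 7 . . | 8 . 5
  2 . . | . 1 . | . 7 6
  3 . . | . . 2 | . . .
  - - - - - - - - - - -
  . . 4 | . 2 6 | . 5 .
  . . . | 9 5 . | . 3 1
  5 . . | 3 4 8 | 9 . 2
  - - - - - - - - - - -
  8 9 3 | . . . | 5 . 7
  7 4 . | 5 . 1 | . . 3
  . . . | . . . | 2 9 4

Step 1. [r1c2∈{6}] r1c2's peers cover all but 6, so r1c2=6.
Step 2. [r7c5∈{6}] r7c5's peers cover all but 6 ⇒ r7c5=6.
Step 3. [r2c6∈{3,4,5,9}] 5 has one home in col 6: r2c6 ⇒ r2c6=5.
Step 4. [r2c2∈{8}] r2c2's peers cover all but 8. So r2c2=8.
Step 5. [r1c6∈{3,4,9}] col 6 places 9 nowhere but r1c6, so r1c6=9.
Step 6. [r5c6∈{7}] r5c6's peers cover all but 7 ⇒ r5c6=7.
Step 7. [r5c1∈{6}] r5c1 has the single candidate 6. So r5c1=6.
Step 8. [r6c2∈{1,7}] r6c2 is the only open cell in row 6 admitting 1. So r6c2=1.
Step 9. [r2c4∈{4}] nothing but 4 survives at r2c4. So r2c4=4.
Step 10. [r3c5∈{8}] r3c5 is down to just 8, so r3c5=8.
Step 11. [r6c3∈{7}] r6c3 is down to just 7, so r6c3=7.
Step 12. [r8c7∈{6}] nothing but 6 survives at r8c7, so r8c7=6.
Step 13. [r3c7∈{1,4}] in col 7, 1 fits only at r3c7 ⇒ r3c7=1.
Step 14. [r9c2∈{5}] only 5 remains possible at r9c2. So r9c2=5.
Step 15. [r9c6∈{3}] r9c6 has the single candidate 3 ⇒ r9c6=3.
Step 16. [r5c3∈{2,8}] row 5 places 8 nowhere but r5c3, so r5c3=8.
Step 17. [r1c8∈{2,4}] row 1 places 2 nowhere but r1c8 ⇒ r1c8=2.
Step 18. [r3c3∈{5,9}] 5 has one home in row 3: r3c3 ⇒ r3c3=5.
Step 19. [r8c3∈{2}] r8c3 is down to just 2 ⇒ r8c3=2.
Step 20. [r3c2∈{7}] nothing but 7 survives at r3c2, so r3c2=7.
Step 21. [r4c4∈{1}] r4c4 has the single candidate 1, so r4c4=1.
Step 22. [r6c8∈{6}] only 6 remains possible at r6c8 ⇒ r6c8=6.
Step 23. [r9c4∈{8}] r9c4 is down to just 8. So r9c4=8.
Step 24. [r3c8∈{4}] r3c8's peers cover all but 4, so r3c8=4.
Step 25. [r9c1∈{1}] nothing but 1 survives at r9c1 ⇒ r9c1=1.
Step 26. [r8c5∈{9}] r8c5's peers cover all but 9. So r8c5=9.
Step 27. [r2c3∈{9}] only 9 remains possible at r2c3, so r2c3=9.
Step 28. [r3c4∈{6}] r3c4 is down to just 6. So r3c4=6.
Step 29. [r4c7∈{7}] r4c7 has the single candidate 7. So r4c7=7.
Step 30. [r7c6∈{4}] r7c6 is down to just 4, so r7c6=4.
Step 31. [r1c1∈{4}] r1c1 has the single candidate 4 ⇒ r1c1=4.
Step 32. [r4c2∈{3}] r4c2 has the single candidate 3. So r4c2=3.
Step 33. [r8c8∈{8}] r8c8 has the single candidate 8, so r8c8=8.
Step 34. [r9c3∈{6}] nothing but 6 survives at r9c3 ⇒ r9c3=6.
Step 35. [r7c4∈{2}] r7c4 has the single candidate 2 ⇒ r7c4=2.
Step 36. [r3c9∈{9}] r3c9 is down to just 9, so r3c9=9.
Step 37. [r4c9∈{8}] r4c9 has the single candidate 8. So r4c9=8.
Step 38. [r9c5∈{7}] only 7 remains possible at r9c5, so r9c5=7.
Step 39. [r7c8∈{1}] r7c8 is down to just 1. So r7c8=1.
Step 40. [r1c5∈{3}] r1c5 is down to just 3, so r1c5=3.
Step 41. [r2c7∈{3}] nothing but 3 survives at r2c7 ⇒ r2c7=3.
Step 42. [r5c2∈{2}] r5c2 is down to just 2 ⇒ r5c2=2.
Step 43. [r5c7∈{4}] only 4 remains possible at r5c7 ⇒ r5c7=4.
Step 44. [r4c1∈{9}] r4c1 is down to just 9 ⇒ r4c1=9.

Answer: 4 6 1 7 3 9 8 2 5 / 2 8 9 4 1 5 3 7 6 / 3 7 5 6 8 2 1 4 9 / 9 3 4 1 2 6 7 5 8 / 6 2 8 9 5 7 4 3 1 / 5 1 7 3 4 8 9 6 2 / 8 9 3 2 6 4 5 1 7 / 7 4 2 5 9 1 6 8 3 / 1 5 6 8 7 3 2 9 4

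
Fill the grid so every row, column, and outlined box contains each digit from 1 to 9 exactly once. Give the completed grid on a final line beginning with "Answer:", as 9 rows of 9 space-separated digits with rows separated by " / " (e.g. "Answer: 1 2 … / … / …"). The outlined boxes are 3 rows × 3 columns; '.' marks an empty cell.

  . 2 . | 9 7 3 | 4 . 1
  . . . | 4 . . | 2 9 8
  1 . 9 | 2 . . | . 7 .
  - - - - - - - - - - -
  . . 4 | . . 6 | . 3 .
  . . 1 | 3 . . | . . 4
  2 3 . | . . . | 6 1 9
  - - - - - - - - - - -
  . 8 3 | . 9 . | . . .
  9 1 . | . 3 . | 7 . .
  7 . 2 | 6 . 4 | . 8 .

Step 1. [r9c2∈{5}] r9c2's peers cover all but 5 ⇒ r9c2=5.
Step 2. [r5c6∈{2,5,7,8,9}] in col 6, 9 fits only at r5c6. So r5c6=9.
Step 3. [r9c5∈{1}] only 1 remains possible at r9c5, so r9c5=1.
Step 4. [r8c3∈{6}] r8c3's peers cover all but 6 ⇒ r8c3=6.
Step 5. [r4c9∈{2,5,7}] 7 has one home in col 9: r4c9. So r4c9=7.
Step 6. [r5c8∈{2,5}] box 6 places 2 nowhere but r5c8 ⇒ r5c8=2.
Step 7. [r5c2∈{6,7}] 7 has one home in row 5: r5c2, so r5c2=7.
Step 8. [r2c2∈{6}] r2c2's peers cover all but 6. So r2c2=6.
Step 9. [r2c5∈{5}] r2c5's peers cover all but 5. So r2c5=5.
Step 10. [r5c5∈{8}] r5c5 has the single candidate 8. So r5c5=8.
Step 11. [r5c7∈{5}] only 5 remains possible at r5c7. So r5c7=5.
Step 12. [r3c9∈{3,5,6}] r3c9 is the only open cell in row 3 admitting 5 ⇒ r3c9=5.
Step 13. [r6c3∈{5,8}] r6c3 is the only open cell in row 6 admitting 8. So r6c3=8.
Step 14. [r4c1∈{5}] r4c1 has the single candidate 5. So r4c1=5.
Step 15. [r7c9∈{2,6}] col 9 places 6 nowhere but r7c9 ⇒ r7c9=6.
Step 16. [r7c6∈{2,5,7}] row 7 places 2 nowhere but r7c6 ⇒ r7c6=2.
Step 17. [r7c4∈{5,7}] in row 7, 7 fits only at r7c4. So r7c4=7.
Step 18. [r7c8∈{4,5}] across row 7, 5 lands solely at r7c8 ⇒ r7c8=5.
Step 19. [r8c4∈{5,8}] 8 has one home in col 4: r8c4. So r8c4=8.
Step 20. [r9c7∈{3,9}] 9 has one home in row 9: r9c7, so r9c7=9.
Step 21. [r8c6∈{5}] r8c6 is down to just 5 ⇒ r8c6=5.
Step 22. [r3c2∈{4}] r3c2 has the single candidate 4, so r3c2=4.
Step 23. [r8c9∈{2}] r8c9 is down to just 2 ⇒ r8c9=2.
Step 24. [r7c1∈{4}] nothing but 4 survives at r7c1 ⇒ r7c1=4.
Step 25. [r4c4∈{1}] only 1 remains possible at r4c4 ⇒ r4c4=1.
Step 26. [r6c4∈{5}] nothing but 5 survives at r6c4 ⇒ r6c4=5.
Step 27. [r1c3∈{5}] r1c3 has the single candidate 5 ⇒ r1c3=5.
Step 28. [r8c8∈{4}] nothing but 4 survives at r8c8. So r8c8=4.
Step 29. [r3c7∈{3}] only 3 remains possible at r3c7, so r3c7=3.
Step 30. [r3c6∈{8}] r3c6's peers cover all but 8 ⇒ r3c6=8.
Step 31. [r4c7∈{8}] r4c7's peers cover all but 8. So r4c7=8.
Step 32. [r2c1∈{3}] r2c1's peers cover all but 3 ⇒ r2c1=3.
Step 33. [r1c1∈{8}] only 8 remains possible at r1c1 ⇒ r1c1=8.
Step 34. [r3c5∈{6}] r3c5 has the single candidate 6, so r3c5=6.
Step 35. [r6c5∈{4}] r6c5's peers cover all but 4. So r6c5=4.
Step 36. [r6c6∈{7}] r6c6 has the single candidate 7, so r6c6=7.
Step 37. [r7c7∈{1}] only 1 remains possible at r7c7 ⇒ r7c7=1.
Step 38. [r1c8∈{6}] r1c8 has the single candidate 6 ⇒ r1c8=6.
Step 39. [r2c6∈{1}] r2c6 has the single candidate 1. So r2c6=1.
Step 40. [r4c5∈{2}] r4c5 is down to just 2, so r4c5=2.
Step 41. [r9c9∈{3}] r9c9's peers cover all but 3. So r9c9=3.
Step 42. [r2c3∈{7}] r2c3's peers cover all but 7. So r2c3=7.
Step 43. [r5c1∈{6}] only 6 remains possible at r5c1 ⇒ r5c1=6.
Step 44. [r4c2∈{9}] only 9 remains possible at r4c2. So r4c2=9.

Answer: 8 2 5 9 7 3 4 6 1 / 3 6 7 4 5 1 2 9 8 / 1 4 9 2 6 8 3 7 5 / 5 9 4 1 2 6 8 3 7 / 6 7 1 3 8 9 5 2 4 / 2 3 8 5 4 7 6 1 9 / 4 8 3 7 9 2 1 5 6 / 9 1 6 8 3 5 7 4 2 / 7 5 2 6 1 4 9 8 3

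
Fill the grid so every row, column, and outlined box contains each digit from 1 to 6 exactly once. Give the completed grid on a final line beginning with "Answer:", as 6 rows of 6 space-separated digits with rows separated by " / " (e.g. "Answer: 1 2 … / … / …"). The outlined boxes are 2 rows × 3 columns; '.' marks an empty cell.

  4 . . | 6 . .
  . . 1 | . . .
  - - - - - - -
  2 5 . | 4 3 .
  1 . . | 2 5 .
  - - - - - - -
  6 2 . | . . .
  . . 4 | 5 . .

Step 1. [r1c2∈{3}] r1c2's peers cover all but 3 ⇒ r1c2=3.
Step 2. [r5c4∈{1,3}] in col 4, 1 fits only at r5c4. So r5c4=1.
Step 3. [r4c6∈{6}] r4c6 has the single candidate 6, so r4c6=6.
Step 4. [r1c3∈{2,5}] in col 3, 2 fits only at r1c3 ⇒ r1c3=2.
Step 5. [r5c5∈{4}] r5c5 has the single candidate 4 ⇒ r5c5=4.
Step 6. [r2c6∈{2,3,4,5}] across row 2, 4 lands solely at r2c6 ⇒ r2c6=4.
Step 7. [r6c1∈{3}] r6c1 is down to just 3 ⇒ r6c1=3.
Step 8. [r2c5∈{2}] r2c5 has the single candidate 2 ⇒ r2c5=2.
Step 9. [r3c6∈{1}] r3c6 is down to just 1, so r3c6=1.
Step 10. [r4c2∈{4}] nothing but 4 survives at r4c2. So r4c2=4.
Step 11. [r6c2∈{1}] r6c2 is down to just 1 ⇒ r6c2=1.
Step 12. [r1c6∈{5}] r1c6 is down to just 5, so r1c6=5.
Step 13. [r2c2∈{6}] r2c2 is down to just 6, so r2c2=6.
Step 14. [r4c3∈{3}] only 3 remains possible at r4c3 ⇒ r4c3=3.
Step 15. [r6c5∈{6}] r6c5's peers cover all but 6. So r6c5=6.
Step 16. [r5c3∈{5}] only 5 remains possible at r5c3, so r5c3=5.
Step 17. [r2c1∈{5}] r2c1 is down to just 5 ⇒ r2c1=5.
Step 18. [r6c6∈{2}] only 2 remains possible at r6c6 ⇒ r6c6=2.
Step 19. [r5c6∈{3}] only 3 remains possible at r5c6 ⇒ r5c6=3.
Step 20. [r2c4∈{3}] nothing but 3 survives at r2c4, so r2c4=3.
Step 21. [r1c5∈{1}] r1c5 is down to just 1 ⇒ r1c5=1.
Step 22. [r3c3∈{6}] only 6 remains possible at r3c3, so r3c3=6.

Answer: 4 3 2 6 1 5 / 5 6 1 3 2 4 / 2 5 6 4 3 1 / 1 4 3 2 5 6 / 6 2 5 1 4 3 / 3 1 4 5 6 2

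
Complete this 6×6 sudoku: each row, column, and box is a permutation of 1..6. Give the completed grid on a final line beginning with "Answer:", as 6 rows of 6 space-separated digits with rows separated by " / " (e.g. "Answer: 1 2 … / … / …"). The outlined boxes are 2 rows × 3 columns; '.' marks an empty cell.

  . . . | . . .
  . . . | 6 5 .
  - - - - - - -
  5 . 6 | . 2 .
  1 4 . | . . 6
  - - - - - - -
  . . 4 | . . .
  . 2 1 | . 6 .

Step 1. [r4c5∈{3}] r4c5's peers cover all but 3, so r4c5=3.
Step 2. [r6c1∈{3}] nothing but 3 survives at r6c1, so r6c1=3.
Step 3. [r1c5∈{1,4}] 4 has one home in col 5: r1c5 ⇒ r1c5=4.
Step 4. [r5c2∈{5,6}] box 5 places 5 nowhere but r5c2, so r5c2=5.
Step 5. [r1c2∈{1,3,6}] r1c2 is the only open cell in col 2 admitting 6 ⇒ r1c2=6.
Step 6. [r1c1∈{2}] only 2 remains possible at r1c1 ⇒ r1c1=2.
Step 7. [r2c6∈{1,2,3}] across row 2, 2 lands solely at r2c6. So r2c6=2.
Step 8. [r5c5∈{1}] r5c5's peers cover all but 1 ⇒ r5c5=1.
Step 9. [r6c6∈{4,5}] across col 6, 5 lands solely at r6c6, so r6c6=5.
Step 10. [r3c6∈{1,4}] in col 6, 4 fits only at r3c6. So r3c6=4.
Step 11. [r1c6∈{1,3}] col 6 places 1 nowhere but r1c6 ⇒ r1c6=1.
Step 12. [r2c3∈{3}] nothing but 3 survives at r2c3 ⇒ r2c3=3.
Step 13. [r1c4∈{3}] nothing but 3 survives at r1c4, so r1c4=3.
Step 14. [r5c1∈{6}] r5c1's peers cover all but 6, so r5c1=6.
Step 15. [r2c1∈{4}] r2c1 is down to just 4. So r2c1=4.
Step 16. [r1c3∈{5}] only 5 remains possible at r1c3 ⇒ r1c3=5.
Step 17. [r2c2∈{1}] r2c2 is down to just 1 ⇒ r2c2=1.
Step 18. [r4c3∈{2}] r4c3's peers cover all but 2 ⇒ r4c3=2.
Step 19. [r4c4∈{5}] only 5 remains possible at r4c4, so r4c4=5.
Step 20. [r5c6∈{3}] r5c6's peers cover all but 3 ⇒ r5c6=3.
Step 21. [r6c4∈{4}] r6c4's peers cover all but 4, so r6c4=4.
Step 22. [r3c2∈{3}] r3c2's peers cover all but 3, so r3c2=3.
Step 23. [r3c4∈{1}] r3c4 has the single candidate 1, so r3c4=1.
Step 24. [r5c4∈{2}] r5c4 has the single candidate 2 ⇒ r5c4=2.

Answer: 2 6 5 3 4 1 / 4 1 3 6 5 2 / 5 3 6 1 2 4 / 1 4 2 5 3 6 / 6 5 4 2 1 3 / 3 2 1 4 6 5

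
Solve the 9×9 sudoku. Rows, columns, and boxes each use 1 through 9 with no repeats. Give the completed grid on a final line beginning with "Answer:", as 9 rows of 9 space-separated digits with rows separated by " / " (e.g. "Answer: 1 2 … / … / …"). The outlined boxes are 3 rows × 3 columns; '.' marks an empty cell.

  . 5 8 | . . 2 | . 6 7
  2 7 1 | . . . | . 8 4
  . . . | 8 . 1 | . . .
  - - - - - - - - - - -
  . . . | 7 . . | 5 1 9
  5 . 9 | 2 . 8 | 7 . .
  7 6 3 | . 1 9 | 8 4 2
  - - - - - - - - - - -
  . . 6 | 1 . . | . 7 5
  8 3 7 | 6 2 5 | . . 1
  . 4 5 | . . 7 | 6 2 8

Step 1. [r5c5∈{3,4,6}] 4 has one home in row 5: r5c5. So r5c5=4.
Step 2. [r7c7∈{3,4,9}] r7c7 is the only open cell in box 9 admitting 3 ⇒ r7c7=3.
Step 3. [r3c2∈{9}] r3c2 has the single candidate 9, so r3c2=9.
Step 4. [r2c7∈{9}] r2c7 is down to just 9. So r2c7=9.
Step 5. [r3c9∈{3}] r3c9 is down to just 3, so r3c9=3.
Step 6. [r1c1∈{3,4}] col 1 places 3 nowhere but r1c1 ⇒ r1c1=3.
Step 7. [r1c5∈{9}] only 9 remains possible at r1c5 ⇒ r1c5=9.
Step 8. [r9c5∈{3}] r9c5 is down to just 3 ⇒ r9c5=3.
Step 9. [r4c5∈{6}] r4c5's peers cover all but 6 ⇒ r4c5=6.
Step 10. [r4c3∈{2,4}] across col 3, 2 lands solely at r4c3, so r4c3=2.
Step 11. [r2c5∈{5}] nothing but 5 survives at r2c5 ⇒ r2c5=5.
Step 12. [r7c1∈{9}] r7c1 is down to just 9 ⇒ r7c1=9.
Step 13. [r2c6∈{3,6}] r2c6 is the only open cell in row 2 admitting 6 ⇒ r2c6=6.
Step 14. [r3c1∈{4,6}] across row 3, 6 lands solely at r3c1. So r3c1=6.
Step 15. [r4c2∈{8}] r4c2 is down to just 8, so r4c2=8.
Step 16. [r7c5∈{8}] r7c5 is down to just 8 ⇒ r7c5=8.
Step 17. [r5c2∈{1}] r5c2 is down to just 1 ⇒ r5c2=1.
Step 18. [r7c2∈{2}] r7c2 is down to just 2. So r7c2=2.
Step 19. [r9c1∈{1}] r9c1's peers cover all but 1. So r9c1=1.
Step 20. [r3c3∈{4}] nothing but 4 survives at r3c3 ⇒ r3c3=4.
Step 21. [r5c9∈{6}] r5c9 is down to just 6 ⇒ r5c9=6.
Step 22. [r4c1∈{4}] r4c1's peers cover all but 4 ⇒ r4c1=4.
Step 23. [r9c4∈{9}] r9c4 is down to just 9. So r9c4=9.
Step 24. [r3c7∈{2}] r3c7's peers cover all but 2, so r3c7=2.
Step 25. [r3c8∈{5}] nothing but 5 survives at r3c8, so r3c8=5.
Step 26. [r8c8∈{9}] only 9 remains possible at r8c8. So r8c8=9.
Step 27. [r4c6∈{3}] r4c6 is down to just 3, so r4c6=3.
Step 28. [r5c8∈{3}] r5c8 is down to just 3 ⇒ r5c8=3.
Step 29. [r8c7∈{4}] r8c7 has the single candidate 4 ⇒ r8c7=4.
Step 30. [r3c5∈{7}] only 7 remains possible at r3c5 ⇒ r3c5=7.
Step 31. [r1c7∈{1}] r1c7 is down to just 1 ⇒ r1c7=1.
Step 32. [r6c4∈{5}] only 5 remains possible at r6c4 ⇒ r6c4=5.
Step 33. [r7c6∈{4}] only 4 remains possible at r7c6, so r7c6=4.
Step 34. [r1c4∈{4}] r1c4 has the single candidate 4, so r1c4=4.
Step 35. [r2c4∈{3}] r2c4 is down to just 3. So r2c4=3.

Answer: 3 5 8 4 9 2 1 6 7 / 2 7 1 3 5 6 9 8 4 / 6 9 4 8 7 1 2 5 3 / 4 8 2 7 6 3 5 1 9 / 5 1 9 2 4 8 7 3 6 / 7 6 3 5 1 9 8 4 2 / 9 2 6 1 8 4 3 7 5 / 8 3 7 6 2 5 4 9 1 / 1 4 5 9 3 7 6 2 8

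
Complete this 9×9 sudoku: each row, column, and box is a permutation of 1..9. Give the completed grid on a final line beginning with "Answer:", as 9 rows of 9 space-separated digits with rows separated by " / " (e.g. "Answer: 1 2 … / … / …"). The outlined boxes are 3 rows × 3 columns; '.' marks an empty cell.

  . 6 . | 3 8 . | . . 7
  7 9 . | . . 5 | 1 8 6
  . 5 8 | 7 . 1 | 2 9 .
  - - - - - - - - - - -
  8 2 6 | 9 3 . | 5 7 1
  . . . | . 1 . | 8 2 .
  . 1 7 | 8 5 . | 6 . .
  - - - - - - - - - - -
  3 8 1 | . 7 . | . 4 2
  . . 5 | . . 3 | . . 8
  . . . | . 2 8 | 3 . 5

Step 1. [r3c1∈{4}] r3c1's peers cover all but 4. So r3c1=4.
Step 2. [r8c5∈{4,6,9}] col 5 places 9 nowhere but r8c5. So r8c5=9.
Step 3. [r6c1∈{9}] r6c1's peers cover all but 9, so r6c1=9.
Step 4. [r4c6∈{4}] r4c6 is down to just 4 ⇒ r4c6=4.
Step 5. [r5c4∈{6}] r5c4 has the single candidate 6 ⇒ r5c4=6.
Step 6. [r2c4∈{2,4}] 2 has one home in col 4: r2c4. So r2c4=2.
Step 7. [r5c2∈{3,4}] in col 2, 3 fits only at r5c2 ⇒ r5c2=3.
Step 8. [r6c9∈{3,4}] row 6 places 4 nowhere but r6c9 ⇒ r6c9=4.
Step 9. [r9c1∈{6}] r9c1's peers cover all but 6. So r9c1=6.
Step 10. [r9c8∈{1}] r9c8 has the single candidate 1. So r9c8=1.
Step 11. [r9c4∈{4}] only 4 remains possible at r9c4, so r9c4=4.
Step 12. [r9c2∈{7}] r9c2 is down to just 7. So r9c2=7.
Step 13. [r1c1∈{1,2}] 1 has one home in row 1: r1c1, so r1c1=1.
Step 14. [r7c6∈{6}] only 6 remains possible at r7c6 ⇒ r7c6=6.
Step 15. [r2c5∈{4}] r2c5's peers cover all but 4, so r2c5=4.
Step 16. [r2c3∈{3}] r2c3 is down to just 3. So r2c3=3.
Step 17. [r8c1∈{2}] r8c1's peers cover all but 2. So r8c1=2.
Step 18. [r5c3∈{4}] only 4 remains possible at r5c3 ⇒ r5c3=4.
Step 19. [r3c9∈{3}] only 3 remains possible at r3c9, so r3c9=3.
Step 20. [r6c8∈{3}] r6c8 is down to just 3, so r6c8=3.
Step 21. [r5c1∈{5}] r5c1 is down to just 5. So r5c1=5.
Step 22. [r1c6∈{9}] r1c6 has the single candidate 9 ⇒ r1c6=9.
Step 23. [r7c4∈{5}] nothing but 5 survives at r7c4, so r7c4=5.
Step 24. [r1c7∈{4}] nothing but 4 survives at r1c7, so r1c7=4.
Step 25. [r8c8∈{6}] r8c8's peers cover all but 6, so r8c8=6.
Step 26. [r1c3∈{2}] only 2 remains possible at r1c3 ⇒ r1c3=2.
Step 27. [r5c6∈{7}] r5c6 has the single candidate 7 ⇒ r5c6=7.
Step 28. [r1c8∈{5}] nothing but 5 survives at r1c8, so r1c8=5.
Step 29. [r8c7∈{7}] r8c7 has the single candidate 7 ⇒ r8c7=7.
Step 30. [r5c9∈{9}] only 9 remains possible at r5c9, so r5c9=9.
Step 31. [r6c6∈{2}] r6c6's peers cover all but 2. So r6c6=2.
Step 32. [r3c5∈{6}] r3c5's peers cover all but 6. So r3c5=6.
Step 33. [r8c4∈{1}] only 1 remains possible at r8c4, so r8c4=1.
Step 34. [r8c2∈{4}] only 4 remains possible at r8c2. So r8c2=4.
Step 35. [r7c7∈{9}] r7c7 is down to just 9. So r7c7=9.
Step 36. [r9c3∈{9}] r9c3 has the single candidate 9 ⇒ r9c3=9.

Answer: 1 6 2 3 8 9 4 5 7 / 7 9 3 2 4 5 1 8 6 / 4 5 8 7 6 1 2 9 3 / 8 2 6 9 3 4 5 7 1 / 5 3 4 6 1 7 8 2 9 / 9 1 7 8 5 2 6 3 4 / 3 8 1 5 7 6 9 4 2 / 2 4 5 1 9 3 7 6 8 / 6 7 9 4 2 8 3 1 5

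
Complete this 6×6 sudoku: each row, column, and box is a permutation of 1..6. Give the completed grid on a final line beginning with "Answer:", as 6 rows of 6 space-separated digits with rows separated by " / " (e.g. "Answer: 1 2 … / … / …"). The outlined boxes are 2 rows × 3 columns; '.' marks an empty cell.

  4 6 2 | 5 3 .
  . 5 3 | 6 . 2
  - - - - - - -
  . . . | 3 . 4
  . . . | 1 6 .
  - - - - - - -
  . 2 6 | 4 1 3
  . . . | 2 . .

Step 1. [r5c1∈{5}] r5c1 has the single candidate 5, so r5c1=5.
Step 2. [r3c2∈{1}] nothing but 1 survives at r3c2. So r3c2=1.
Step 3. [r4c6∈{5}] r4c6 has the single candidate 5. So r4c6=5.
Step 4. [r4c1∈{2,3}] row 4 places 2 nowhere but r4c1, so r4c1=2.
Step 5. [r4c2∈{3,4}] r4c2 is the only open cell in row 4 admitting 3 ⇒ r4c2=3.
Step 6. [r6c3∈{1,4}] across col 3, 1 lands solely at r6c3 ⇒ r6c3=1.
Step 7. [r6c5∈{5}] r6c5's peers cover all but 5. So r6c5=5.
Step 8. [r3c1∈{6}] nothing but 6 survives at r3c1 ⇒ r3c1=6.
Step 9. [r4c3∈{4}] r4c3 is down to just 4 ⇒ r4c3=4.
Step 10. [r6c6∈{6}] r6c6 has the single candidate 6. So r6c6=6.
Step 11. [r3c3∈{5}] only 5 remains possible at r3c3, so r3c3=5.
Step 12. [r6c2∈{4}] r6c2 has the single candidate 4. So r6c2=4.
Step 13. [r2c1∈{1}] r2c1 has the single candidate 1, so r2c1=1.
Step 14. [r3c5∈{2}] r3c5's peers cover all but 2. So r3c5=2.
Step 15. [r1c6∈{1}] nothing but 1 survives at r1c6 ⇒ r1c6=1.
Step 16. [r6c1∈{3}] r6c1 has the single candidate 3. So r6c1=3.
Step 17. [r2c5∈{4}] r2c5 has the single candidate 4 ⇒ r2c5=4.

Answer: 4 6 2 5 3 1 / 1 5 3 6 4 2 / 6 1 5 3 2 4 / 2 3 4 1 6 5 / 5 2 6 4 1 3 / 3 4 1 2 5 6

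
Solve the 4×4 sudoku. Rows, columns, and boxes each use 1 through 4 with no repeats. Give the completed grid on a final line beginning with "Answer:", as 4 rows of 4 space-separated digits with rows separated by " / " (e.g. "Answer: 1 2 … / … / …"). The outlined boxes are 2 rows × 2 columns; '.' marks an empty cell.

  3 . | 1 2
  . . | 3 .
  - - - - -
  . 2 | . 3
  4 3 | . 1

Step 1. [r2c2∈{1,4}] in col 2, 1 fits only at r2c2, so r2c2=1.
Step 2. [r2c1∈{2}] r2c1 is down to just 2. So r2c1=2.
Step 3. [r1c2∈{4}] r1c2 is down to just 4. So r1c2=4.
Step 4. [r3c1∈{1}] only 1 remains possible at r3c1. So r3c1=1.
Step 5. [r2c4∈{4}] nothing but 4 survives at r2c4. So r2c4=4.
Step 6. [r3c3∈{4}] only 4 remains possible at r3c3, so r3c3=4.
Step 7. [r4c3∈{2}] r4c3's peers cover all but 2, so r4c3=2.

Answer: 3 4 1 2 / 2 1 3 4 / 1 2 4 3 / 4 3 2 1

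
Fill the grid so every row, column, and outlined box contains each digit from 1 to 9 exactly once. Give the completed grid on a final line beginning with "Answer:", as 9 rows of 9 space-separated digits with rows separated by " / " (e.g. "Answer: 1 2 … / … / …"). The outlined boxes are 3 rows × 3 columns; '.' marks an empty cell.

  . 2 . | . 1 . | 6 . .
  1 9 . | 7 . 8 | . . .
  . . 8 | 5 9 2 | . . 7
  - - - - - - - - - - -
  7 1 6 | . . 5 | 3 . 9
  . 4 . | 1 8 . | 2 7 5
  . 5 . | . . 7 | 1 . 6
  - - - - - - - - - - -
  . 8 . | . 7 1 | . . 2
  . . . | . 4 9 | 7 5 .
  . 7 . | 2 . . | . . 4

Step 1. [r2c9∈{3}] only 3 remains possible at r2c9. So r2c9=3.
Step 2. [r1c6∈{3,4}] across col 6, 4 lands solely at r1c6 ⇒ r1c6=4.
Step 3. [r7c7∈{9}] r7c7's peers cover all but 9 ⇒ r7c7=9.
Step 4. [r1c4∈{3}] nothing but 3 survives at r1c4 ⇒ r1c4=3.
Step 5. [r7c4∈{6}] only 6 remains possible at r7c4, so r7c4=6.
Step 6. [r9c6∈{3}] r9c6's peers cover all but 3, so r9c6=3.
Step 7. [r3c7∈{4}] nothing but 4 survives at r3c7, so r3c7=4.
Step 8. [r4c8∈{4,8}] 8 has one home in row 4: r4c8. So r4c8=8.
Step 9. [r1c1∈{5}] r1c1's peers cover all but 5 ⇒ r1c1=5.
Step 10. [r6c5∈{2,3}] col 5 places 3 nowhere but r6c5 ⇒ r6c5=3.
Step 11. [r7c3∈{3,4,5}] row 7 places 5 nowhere but r7c3, so r7c3=5.
Step 12. [r6c4∈{4,9}] 9 has one home in col 4: r6c4. So r6c4=9.
Step 13. [r8c9∈{1,8}] 1 has one home in col 9: r8c9, so r8c9=1.
Step 14. [r6c3∈{2}] r6c3 is down to just 2. So r6c3=2.
Step 15. [r8c3∈{3}] r8c3's peers cover all but 3 ⇒ r8c3=3.
Step 16. [r8c2∈{6}] only 6 remains possible at r8c2, so r8c2=6.
Step 17. [r5c3∈{9}] nothing but 9 survives at r5c3 ⇒ r5c3=9.
Step 18. [r5c1∈{3}] only 3 remains possible at r5c1 ⇒ r5c1=3.
Step 19. [r7c8∈{3}] r7c8 has the single candidate 3 ⇒ r7c8=3.
Step 20. [r1c3∈{7}] nothing but 7 survives at r1c3, so r1c3=7.
Step 21. [r4c5∈{2}] r4c5's peers cover all but 2, so r4c5=2.
Step 22. [r8c1∈{2}] r8c1 is down to just 2, so r8c1=2.
Step 23. [r9c5∈{5}] nothing but 5 survives at r9c5. So r9c5=5.
Step 24. [r8c4∈{8}] only 8 remains possible at r8c4. So r8c4=8.
Step 25. [r2c7∈{5}] r2c7 has the single candidate 5 ⇒ r2c7=5.
Step 26. [r2c8∈{2}] r2c8 is down to just 2, so r2c8=2.
Step 27. [r3c1∈{6}] only 6 remains possible at r3c1. So r3c1=6.
Step 28. [r9c8∈{6}] r9c8 has the single candidate 6, so r9c8=6.
Step 29. [r3c2∈{3}] r3c2's peers cover all but 3 ⇒ r3c2=3.
Step 30. [r4c4∈{4}] only 4 remains possible at r4c4. So r4c4=4.
Step 31. [r6c1∈{8}] r6c1 has the single candidate 8. So r6c1=8.
Step 32. [r9c1∈{9}] nothing but 9 survives at r9c1. So r9c1=9.
Step 33. [r2c3∈{4}] r2c3 is down to just 4. So r2c3=4.
Step 34. [r9c3∈{1}] nothing but 1 survives at r9c3, so r9c3=1.
Step 35. [r1c9∈{8}] only 8 remains possible at r1c9. So r1c9=8.
Step 36. [r7c1∈{4}] r7c1 has the single candidate 4 ⇒ r7c1=4.
Step 37. [r6c8∈{4}] r6c8's peers cover all but 4 ⇒ r6c8=4.
Step 38. [r1c8∈{9}] r1c8's peers cover all but 9. So r1c8=9.
Step 39. [r5c6∈{6}] r5c6 is down to just 6, so r5c6=6.
Step 40. [r3c8∈{1}] only 1 remains possible at r3c8 ⇒ r3c8=1.
Step 41. [r9c7∈{8}] r9c7's peers cover all but 8 ⇒ r9c7=8.
Step 42. [r2c5∈{6}] r2c5 has the single candidate 6, so r2c5=6.

Answer: 5 2 7 3 1 4 6 9 8 / 1 9 4 7 6 8 5 2 3 / 6 3 8 5 9 2 4 1 7 / 7 1 6 4 2 5 3 8 9 / 3 4 9 1 8 6 2 7 5 / 8 5 2 9 3 7 1 4 6 / 4 8 5 6 7 1 9 3 2 / 2 6 3 8 4 9 7 5 1 / 9 7 1 2 5 3 8 6 4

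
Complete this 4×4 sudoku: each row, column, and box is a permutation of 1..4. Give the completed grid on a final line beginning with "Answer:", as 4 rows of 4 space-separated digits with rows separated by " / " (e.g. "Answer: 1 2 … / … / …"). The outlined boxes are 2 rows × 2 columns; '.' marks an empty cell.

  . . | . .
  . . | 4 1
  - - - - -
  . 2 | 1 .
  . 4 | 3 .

Step 1. [r2c2∈{3}] r2c2 has the single candidate 3 ⇒ r2c2=3.
Step 2. [r1c3∈{2}] nothing but 2 survives at r1c3, so r1c3=2.
Step 3. [r4c1∈{1}] r4c1 is down to just 1. So r4c1=1.
Step 4. [r1c2∈{1}] r1c2 is down to just 1, so r1c2=1.
Step 5. [r4c4∈{2}] r4c4 has the single candidate 2. So r4c4=2.
Step 6. [r1c4∈{3}] r1c4's peers cover all but 3 ⇒ r1c4=3.
Step 7. [r2c1∈{2}] r2c1 has the single candidate 2. So r2c1=2.
Step 8. [r3c1∈{3}] only 3 remains possible at r3c1, so r3c1=3.
Step 9. [r1c1∈{4}] r1c1 has the single candidate 4, so r1c1=4.
Step 10. [r3c4∈{4}] r3c4 is down to just 4, so r3c4=4.

Answer: 4 1 2 3 / 2 3 4 1 / 3 2 1 4 / 1 4 3 2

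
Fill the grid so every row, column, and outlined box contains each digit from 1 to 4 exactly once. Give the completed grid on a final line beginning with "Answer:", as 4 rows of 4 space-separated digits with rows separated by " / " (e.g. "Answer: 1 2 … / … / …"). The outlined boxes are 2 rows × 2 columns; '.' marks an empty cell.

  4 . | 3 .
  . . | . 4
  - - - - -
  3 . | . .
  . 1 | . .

Step 1. [r1c2∈{2}] nothing but 2 survives at r1c2 ⇒ r1c2=2.
Step 2. [r2c3∈{1,2}] across row 2, 2 lands solely at r2c3. So r2c3=2.
Step 3. [r3c4∈{1,2}] row 3 places 2 nowhere but r3c4. So r3c4=2.
Step 4. [r4c3∈{4}] nothing but 4 survives at r4c3, so r4c3=4.
Step 5. [r3c3∈{1}] only 1 remains possible at r3c3. So r3c3=1.
Step 6. [r4c4∈{3}] r4c4's peers cover all but 3, so r4c4=3.
Step 7. [r3c2∈{4}] r3c2 has the single candidate 4 ⇒ r3c2=4.
Step 8. [r2c2∈{3}] only 3 remains possible at r2c2. So r2c2=3.
Step 9. [r1c4∈{1}] r1c4 has the single candidate 1, so r1c4=1.
Step 10. [r2c1∈{1}] r2c1 has the single candidate 1. So r2c1=1.
Step 11. [r4c1∈{2}] r4c1's peers cover all but 2. So r4c1=2.

Answer: 4 2 3 1 / 1 3 2 4 / 3 4 1 2 / 2 1 4 3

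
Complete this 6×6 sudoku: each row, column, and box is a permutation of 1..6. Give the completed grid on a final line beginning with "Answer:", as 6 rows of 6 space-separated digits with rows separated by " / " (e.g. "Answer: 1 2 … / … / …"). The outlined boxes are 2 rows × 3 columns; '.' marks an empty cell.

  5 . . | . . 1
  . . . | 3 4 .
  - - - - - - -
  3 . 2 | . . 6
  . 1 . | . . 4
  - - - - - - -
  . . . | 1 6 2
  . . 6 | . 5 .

Step 1. [r5c1∈{4}] r5c1's peers cover all but 4 ⇒ r5c1=4.
Step 2. [r1c5∈{2}] only 2 remains possible at r1c5 ⇒ r1c5=2.
Step 3. [r4c3∈{5}] r4c3 has the single candidate 5. So r4c3=5.
Step 4. [r5c3∈{3}] r5c3 has the single candidate 3 ⇒ r5c3=3.
Step 5. [r6c1∈{1,2}] r6c1 is the only open cell in row 6 admitting 1 ⇒ r6c1=1.
Step 6. [r1c2∈{3,4,6}] in row 1, 3 fits only at r1c2, so r1c2=3.
Step 7. [r2c2∈{2,6}] across col 2, 6 lands solely at r2c2, so r2c2=6.
Step 8. [r3c4∈{5}] r3c4's peers cover all but 5, so r3c4=5.
Step 9. [r6c6∈{3}] r6c6 has the single candidate 3, so r6c6=3.
Step 10. [r2c6∈{5}] r2c6 is down to just 5 ⇒ r2c6=5.
Step 11. [r2c3∈{1}] only 1 remains possible at r2c3, so r2c3=1.
Step 12. [r5c2∈{5}] only 5 remains possible at r5c2. So r5c2=5.
Step 13. [r6c2∈{2}] r6c2 has the single candidate 2, so r6c2=2.
Step 14. [r3c2∈{4}] r3c2 has the single candidate 4, so r3c2=4.
Step 15. [r4c1∈{6}] only 6 remains possible at r4c1. So r4c1=6.
Step 16. [r4c4∈{2}] only 2 remains possible at r4c4. So r4c4=2.
Step 17. [r6c4∈{4}] nothing but 4 survives at r6c4, so r6c4=4.
Step 18. [r3c5∈{1}] r3c5's peers cover all but 1, so r3c5=1.
Step 19. [r4c5∈{3}] r4c5 has the single candidate 3 ⇒ r4c5=3.
Step 20. [r2c1∈{2}] r2c1's peers cover all but 2. So r2c1=2.
Step 21. [r1c3∈{4}] nothing but 4 survives at r1c3 ⇒ r1c3=4.
Step 22. [r1c4∈{6}] r1c4 has the single candidate 6. So r1c4=6.

Answer: 5 3 4 6 2 1 / 2 6 1 3 4 5 / 3 4 2 5 1 6 / 6 1 5 2 3 4 / 4 5 3 1 6 2 / 1 2 6 4 5 3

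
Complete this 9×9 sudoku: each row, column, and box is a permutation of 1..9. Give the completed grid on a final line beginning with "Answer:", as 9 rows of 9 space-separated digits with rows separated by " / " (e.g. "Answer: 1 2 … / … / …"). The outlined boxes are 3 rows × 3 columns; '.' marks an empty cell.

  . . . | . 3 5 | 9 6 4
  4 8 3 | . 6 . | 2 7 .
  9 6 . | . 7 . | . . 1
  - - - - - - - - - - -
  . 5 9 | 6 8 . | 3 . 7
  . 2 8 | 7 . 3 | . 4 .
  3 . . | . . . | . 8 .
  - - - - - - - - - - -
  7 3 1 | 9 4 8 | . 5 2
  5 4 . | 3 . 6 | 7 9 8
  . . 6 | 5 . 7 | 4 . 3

Step 1. [r4c1∈{1}] only 1 remains possible at r4c1 ⇒ r4c1=1.
Step 2. [r1c1∈{2}] r1c1 has the single candidate 2 ⇒ r1c1=2.
Step 3. [r8c5∈{1,2}] across row 8, 1 lands solely at r8c5. So r8c5=1.
Step 4. [r4c6∈{2,4}] across row 4, 4 lands solely at r4c6. So r4c6=4.
Step 5. [r2c4∈{1}] nothing but 1 survives at r2c4 ⇒ r2c4=1.
Step 6. [r5c7∈{1,5,6}] row 5 places 1 nowhere but r5c7 ⇒ r5c7=1.
Step 7. [r6c4∈{2}] r6c4 is down to just 2. So r6c4=2.
Step 8. [r2c9∈{5}] r2c9's peers cover all but 5 ⇒ r2c9=5.
Step 9. [r1c3∈{7}] r1c3's peers cover all but 7 ⇒ r1c3=7.
Step 10. [r6c7∈{5,6}] across col 7, 5 lands solely at r6c7 ⇒ r6c7=5.
Step 11. [r6c5∈{9}] only 9 remains possible at r6c5, so r6c5=9.
Step 12. [r3c7∈{8}] r3c7 is down to just 8, so r3c7=8.
Step 13. [r5c9∈{6,9}] r5c9 is the only open cell in row 5 admitting 9. So r5c9=9.
Step 14. [r9c2∈{9}] nothing but 9 survives at r9c2, so r9c2=9.
Step 15. [r3c4∈{4}] r3c4 has the single candidate 4, so r3c4=4.
Step 16. [r9c8∈{1}] only 1 remains possible at r9c8 ⇒ r9c8=1.
Step 17. [r6c9∈{6}] r6c9 has the single candidate 6 ⇒ r6c9=6.
Step 18. [r5c5∈{5}] nothing but 5 survives at r5c5, so r5c5=5.
Step 19. [r1c2∈{1}] r1c2's peers cover all but 1 ⇒ r1c2=1.
Step 20. [r8c3∈{2}] only 2 remains possible at r8c3 ⇒ r8c3=2.
Step 21. [r3c3∈{5}] r3c3 has the single candidate 5 ⇒ r3c3=5.
Step 22. [r4c8∈{2}] r4c8 is down to just 2 ⇒ r4c8=2.
Step 23. [r1c4∈{8}] r1c4 is down to just 8, so r1c4=8.
Step 24. [r3c8∈{3}] r3c8's peers cover all but 3 ⇒ r3c8=3.
Step 25. [r7c7∈{6}] only 6 remains possible at r7c7, so r7c7=6.
Step 26. [r6c2∈{7}] r6c2 is down to just 7. So r6c2=7.
Step 27. [r2c6∈{9}] r2c6 is down to just 9. So r2c6=9.
Step 28. [r6c3∈{4}] nothing but 4 survives at r6c3. So r6c3=4.
Step 29. [r9c5∈{2}] r9c5 has the single candidate 2. So r9c5=2.
Step 30. [r3c6∈{2}] only 2 remains possible at r3c6, so r3c6=2.
Step 31. [r5c1∈{6}] r5c1 is down to just 6 ⇒ r5c1=6.
Step 32. [r9c1∈{8}] r9c1's peers cover all but 8, so r9c1=8.
Step 33. [r6c6∈{1}] nothing but 1 survives at r6c6. So r6c6=1.

Answer: 2 1 7 8 3 5 9 6 4 / 4 8 3 1 6 9 2 7 5 / 9 6 5 4 7 2 8 3 1 / 1 5 9 6 8 4 3 2 7 / 6 2 8 7 5 3 1 4 9 / 3 7 4 2 9 1 5 8 6 / 7 3 1 9 4 8 6 5 2 / 5 4 2 3 1 6 7 9 8 / 8 9 6 5 2 7 4 1 3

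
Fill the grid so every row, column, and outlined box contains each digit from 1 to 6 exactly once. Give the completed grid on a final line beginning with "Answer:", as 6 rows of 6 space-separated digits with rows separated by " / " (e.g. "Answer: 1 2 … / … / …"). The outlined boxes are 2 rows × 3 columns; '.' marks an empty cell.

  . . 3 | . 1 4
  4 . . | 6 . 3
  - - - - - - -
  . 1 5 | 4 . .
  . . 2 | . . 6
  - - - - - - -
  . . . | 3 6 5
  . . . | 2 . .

Step 1. [r4c1∈{3}] r4c1 has the single candidate 3. So r4c1=3.
Step 2. [r1c4∈{5}] r1c4's peers cover all but 5, so r1c4=5.
Step 3. [r6c3∈{1,4,6}] in col 3, 6 fits only at r6c3 ⇒ r6c3=6.
Step 4. [r5c3∈{1,4}] col 3 places 4 nowhere but r5c3. So r5c3=4.
Step 5. [r5c2∈{2}] r5c2 has the single candidate 2. So r5c2=2.
Step 6. [r6c1∈{1,5}] r6c1 is the only open cell in col 1 admitting 5. So r6c1=5.
Step 7. [r1c1∈{2,6}] 2 has one home in row 1: r1c1 ⇒ r1c1=2.
Step 8. [r3c6∈{2}] r3c6's peers cover all but 2, so r3c6=2.
Step 9. [r6c5∈{4}] nothing but 4 survives at r6c5, so r6c5=4.
Step 10. [r4c4∈{1}] r4c4 has the single candidate 1. So r4c4=1.
Step 11. [r2c5∈{2}] r2c5's peers cover all but 2. So r2c5=2.
Step 12. [r2c3∈{1}] r2c3's peers cover all but 1 ⇒ r2c3=1.
Step 13. [r5c1∈{1}] r5c1 is down to just 1 ⇒ r5c1=1.
Step 14. [r2c2∈{5}] r2c2 has the single candidate 5 ⇒ r2c2=5.
Step 15. [r6c2∈{3}] r6c2's peers cover all but 3 ⇒ r6c2=3.
Step 16. [r4c5∈{5}] only 5 remains possible at r4c5 ⇒ r4c5=5.
Step 17. [r1c2∈{6}] only 6 remains possible at r1c2, so r1c2=6.
Step 18. [r3c1∈{6}] r3c1 has the single candidate 6. So r3c1=6.
Step 19. [r6c6∈{1}] r6c6 is down to just 1. So r6c6=1.
Step 20. [r4c2∈{4}] nothing but 4 survives at r4c2 ⇒ r4c2=4.
Step 21. [r3c5∈{3}] r3c5's peers cover all but 3, so r3c5=3.

Answer: 2 6 3 5 1 4 / 4 5 1 6 2 3 / 6 1 5 4 3 2 / 3 4 2 1 5 6 / 1 2 4 3 6 5 / 5 3 6 2 4 1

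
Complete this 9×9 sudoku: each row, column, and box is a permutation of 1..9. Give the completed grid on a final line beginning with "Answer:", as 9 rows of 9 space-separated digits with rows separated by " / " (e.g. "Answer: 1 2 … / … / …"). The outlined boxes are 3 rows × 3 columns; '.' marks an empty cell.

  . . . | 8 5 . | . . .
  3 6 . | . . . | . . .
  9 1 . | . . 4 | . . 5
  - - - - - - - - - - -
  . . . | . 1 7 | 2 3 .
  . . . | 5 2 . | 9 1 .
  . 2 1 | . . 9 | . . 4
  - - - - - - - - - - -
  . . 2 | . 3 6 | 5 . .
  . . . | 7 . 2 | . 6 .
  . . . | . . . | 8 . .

Step 1. [r4c4∈{4,6}] box 5 places 4 nowhere but r4c4 ⇒ r4c4=4.
Step 2. [r2c3∈{4,5,7,8}] row 2 places 5 nowhere but r2c3, so r2c3=5.
Step 3. [r5c6∈{3,8}] 8 has one home in col 6: r5c6, so r5c6=8.
Step 4. [r2c6∈{1}] nothing but 1 survives at r2c6 ⇒ r2c6=1.
Step 5. [r8c5∈{4,8,9}] in col 5, 8 fits only at r8c5. So r8c5=8.
Step 6. [r9c5∈{4,9}] col 5 places 4 nowhere but r9c5 ⇒ r9c5=4.
Step 7. [r1c1∈{2,4,7}] 2 has one home in col 1: r1c1 ⇒ r1c1=2.
Step 8. [r6c5∈{6}] r6c5 has the single candidate 6 ⇒ r6c5=6.
Step 9. [r6c7∈{7}] r6c7 is down to just 7. So r6c7=7.
Step 10. [r2c7∈{4}] r2c7's peers cover all but 4. So r2c7=4.
Step 11. [r2c5∈{7,9}] r2c5 is the only open cell in col 5 admitting 9 ⇒ r2c5=9.
Step 12. [r5c9∈{6}] only 6 remains possible at r5c9, so r5c9=6.
Step 13. [r4c9∈{8}] only 8 remains possible at r4c9. So r4c9=8.
Step 14. [r7c2∈{4,7,8,9}] 8 has one home in col 2: r7c2, so r7c2=8.
Step 15. [r1c7∈{1,3,6}] across row 1, 6 lands solely at r1c7 ⇒ r1c7=6.
Step 16. [r1c9∈{1,3,7,9}] in row 1, 1 fits only at r1c9 ⇒ r1c9=1.
Step 17. [r2c8∈{2,7,8}] 8 has one home in row 2: r2c8, so r2c8=8.
Step 18. [r2c9∈{2,7}] in row 2, 7 fits only at r2c9, so r2c9=7.
Step 19. [r7c9∈{9}] r7c9 has the single candidate 9, so r7c9=9.
Step 20. [r8c9∈{3}] r8c9 is down to just 3, so r8c9=3.
Step 21. [r9c4∈{1,9}] in col 4, 9 fits only at r9c4, so r9c4=9.
Step 22. [r9c1∈{1,5,6,7}] r9c1 is the only open cell in row 9 admitting 1, so r9c1=1.
Step 23. [r9c3∈{3,6,7}] r9c3 is the only open cell in row 9 admitting 6, so r9c3=6.
Step 24. [r5c3∈{3,4,7}] 3 has one home in col 3: r5c3. So r5c3=3.
Step 25. [r7c8∈{4,7}] in col 8, 4 fits only at r7c8, so r7c8=4.
Step 26. [r4c3∈{9}] r4c3's peers cover all but 9 ⇒ r4c3=9.
Step 27. [r4c2∈{5}] r4c2 has the single candidate 5. So r4c2=5.
Step 28. [r8c3∈{4}] r8c3 has the single candidate 4. So r8c3=4.
Step 29. [r1c3∈{7}] r1c3 has the single candidate 7 ⇒ r1c3=7.
Step 30. [r3c8∈{2}] r3c8 is down to just 2. So r3c8=2.
Step 31. [r5c1∈{4,7}] across col 1, 4 lands solely at r5c1. So r5c1=4.
Step 32. [r9c2∈{3,7}] 3 has one home in row 9: r9c2 ⇒ r9c2=3.
Step 33. [r3c7∈{3}] r3c7's peers cover all but 3 ⇒ r3c7=3.
Step 34. [r3c3∈{8}] nothing but 8 survives at r3c3, so r3c3=8.
Step 35. [r7c4∈{1}] r7c4's peers cover all but 1, so r7c4=1.
Step 36. [r1c2∈{4}] r1c2's peers cover all but 4, so r1c2=4.
Step 37. [r1c6∈{3}] r1c6's peers cover all but 3, so r1c6=3.
Step 38. [r6c4∈{3}] nothing but 3 survives at r6c4, so r6c4=3.
Step 39. [r4c1∈{6}] r4c1 has the single candidate 6. So r4c1=6.
Step 40. [r9c8∈{7}] only 7 remains possible at r9c8 ⇒ r9c8=7.
Step 41. [r3c4∈{6}] only 6 remains possible at r3c4. So r3c4=6.
Step 42. [r9c6∈{5}] r9c6's peers cover all but 5, so r9c6=5.
Step 43. [r2c4∈{2}] r2c4 has the single candidate 2. So r2c4=2.
Step 44. [r8c2∈{9}] r8c2 is down to just 9, so r8c2=9.
Step 45. [r5c2∈{7}] r5c2 has the single candidate 7, so r5c2=7.
Step 46. [r3c5∈{7}] r3c5 is down to just 7. So r3c5=7.
Step 47. [r9c9∈{2}] nothing but 2 survives at r9c9 ⇒ r9c9=2.
Step 48. [r1c8∈{9}] r1c8's peers cover all but 9, so r1c8=9.
Step 49. [r7c1∈{7}] r7c1 has the single candidate 7 ⇒ r7c1=7.
Step 50. [r6c1∈{8}] nothing but 8 survives at r6c1. So r6c1=8.
Step 51. [r8c7∈{1}] r8c7 is down to just 1. So r8c7=1.
Step 52. [r8c1∈{5}] r8c1's peers cover all but 5 ⇒ r8c1=5.
Step 53. [r6c8∈{5}] r6c8 has the single candidate 5, so r6c8=5.

Answer: 2 4 7 8 5 3 6 9 1 / 3 6 5 2 9 1 4 8 7 / 9 1 8 6 7 4 3 2 5 / 6 5 9 4 1 7 2 3 8 / 4 7 3 5 2 8 9 1 6 / 8 2 1 3 6 9 7 5 4 / 7 8 2 1 3 6 5 4 9 / 5 9 4 7 8 2 1 6 3 / 1 3 6 9 4 5 8 7 2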